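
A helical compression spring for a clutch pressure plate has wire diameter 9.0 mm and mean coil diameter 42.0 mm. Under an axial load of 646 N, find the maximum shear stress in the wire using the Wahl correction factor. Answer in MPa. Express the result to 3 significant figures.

127 MPa

Spring index C = D/d = 42.0/9.0 = 4.6667
K_W = (4C−1)/(4C−4) + 0.615/C = 17.667/14.667 + 0.1318 = 1.3363
τ₀ = 8FD/(πd³) = 8·646·42.0/(π·9.0³) = 217056/2290.2 = 94.775 MPa
τ_max = K·τ₀ = 1.3363 × 94.775 = 126.65 MPa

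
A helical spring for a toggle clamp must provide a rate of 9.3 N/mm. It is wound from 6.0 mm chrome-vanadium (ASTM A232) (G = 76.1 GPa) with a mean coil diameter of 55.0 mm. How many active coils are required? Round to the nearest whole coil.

8

N_a = Gd⁴/(8D³k) = (76.1×10³ × 6.0⁴)/(8 × 55.0³ × 9.3)
    = 9.86256e+07 / 1.23783e+07 = 7.968 → 8 coils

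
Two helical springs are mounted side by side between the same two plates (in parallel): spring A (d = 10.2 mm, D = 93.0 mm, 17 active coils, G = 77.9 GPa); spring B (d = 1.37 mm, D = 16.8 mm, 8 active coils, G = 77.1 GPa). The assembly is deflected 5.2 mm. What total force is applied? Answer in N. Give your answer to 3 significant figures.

k_A = Gd⁴/(8D³N_a) = (77.9×10³)(10.2⁴)/(8·93.0³·17) = 7.7082 N/mm
k_B = Gd⁴/(8D³N_a) = (77.1×10³)(1.37⁴)/(8·16.8³·8) = 0.89501 N/mm
Parallel: k_eq = 7.7082 + 0.89501 = 8.6032 N/mm
F = k_eq·δ = 8.6032·5.2 = 44.736 N

44.7 N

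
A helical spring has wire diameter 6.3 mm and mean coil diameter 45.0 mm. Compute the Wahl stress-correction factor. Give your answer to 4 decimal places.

C = D/d = 45.0/6.3 = 7.1429
K_W = (4C−1)/(4C−4) + 0.615/C = 27.571/24.571 + 0.0861 = 1.2082

1.2082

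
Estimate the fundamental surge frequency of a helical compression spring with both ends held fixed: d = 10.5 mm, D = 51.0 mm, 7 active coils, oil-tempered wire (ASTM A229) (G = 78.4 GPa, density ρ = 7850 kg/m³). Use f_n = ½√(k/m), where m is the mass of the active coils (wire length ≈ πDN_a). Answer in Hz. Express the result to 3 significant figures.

205 Hz

k = Gd⁴/(8D³N_a) = (78.4×10³)(10.5⁴)/(8·51.0³·7) = 128.28 N/mm = 1.2828e+05 N/m
Wire length L = πDN_a = π·51.0·7 = 1121.5 mm
m = ρ·(πd²/4)·L = 7850 × 86.59×10⁻⁶ m² × 1.1215 m = 0.76235 kg
f_n = ½√(k/m) = 0.5·√(1.2828e+05/0.76235) = 0.5·√(1.6827e+05) = 205.11 Hz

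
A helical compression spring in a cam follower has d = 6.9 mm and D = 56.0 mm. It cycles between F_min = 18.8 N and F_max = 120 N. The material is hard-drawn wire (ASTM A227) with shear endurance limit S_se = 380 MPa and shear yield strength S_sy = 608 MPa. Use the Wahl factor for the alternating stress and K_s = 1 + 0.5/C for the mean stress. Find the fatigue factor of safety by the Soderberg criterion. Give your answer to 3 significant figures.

8.27

C = D/d = 56.0/6.9 = 8.1159; K_W = (4C−1)/(4C−4)+0.615/C = 1.1812; K_s = 1+0.5/C = 1.0616
F_a = (F_max−F_min)/2 = 50.6 N; F_m = (F_max+F_min)/2 = 69.4 N
τ_a = K_W·8F_aD/(πd³) = 1.1812 × 21.965 = 25.944 MPa
τ_m = K_s·8F_mD/(πd³) = 1.0616 × 30.126 = 31.982 MPa
Soderberg: 1/n_f = τ_a/S_se + τ_m/S_sy = 25.944/380 + 31.982/608 = 0.06827 + 0.05260 = 0.12088
n_f = 1/0.12088 = 8.273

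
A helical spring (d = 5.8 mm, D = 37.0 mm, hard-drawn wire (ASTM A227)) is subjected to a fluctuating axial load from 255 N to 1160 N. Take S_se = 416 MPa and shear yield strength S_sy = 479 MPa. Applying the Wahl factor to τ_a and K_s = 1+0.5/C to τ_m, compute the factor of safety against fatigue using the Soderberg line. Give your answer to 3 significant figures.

C = D/d = 37.0/5.8 = 6.3793; K_W = (4C−1)/(4C−4)+0.615/C = 1.2358; K_s = 1+0.5/C = 1.0784
F_a = (F_max−F_min)/2 = 452.5 N; F_m = (F_max+F_min)/2 = 707.5 N
τ_a = K_W·8F_aD/(πd³) = 1.2358 × 218.51 = 270.04 MPa
τ_m = K_s·8F_mD/(πd³) = 1.0784 × 341.65 = 368.43 MPa
Soderberg: 1/n_f = τ_a/S_se + τ_m/S_sy = 270.04/416 + 368.43/479 = 0.64914 + 0.76917 = 1.4183
n_f = 1/1.4183 = 0.7051

0.705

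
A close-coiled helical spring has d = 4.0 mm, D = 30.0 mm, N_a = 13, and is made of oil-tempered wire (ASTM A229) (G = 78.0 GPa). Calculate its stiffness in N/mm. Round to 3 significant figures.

7.11 N/mm

k = Gd⁴/(8D³N_a) = (78.0×10³ × 4.0⁴) / (8 × 30.0³ × 13)
  = 1.9968e+07 / 2.808e+06 = 7.1111 N/mm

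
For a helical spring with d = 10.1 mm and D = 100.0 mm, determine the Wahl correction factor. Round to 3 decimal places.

1.146

C = D/d = 100.0/10.1 = 9.9010
K_W = (4C−1)/(4C−4) + 0.615/C = 38.604/35.604 + 0.0621 = 1.1464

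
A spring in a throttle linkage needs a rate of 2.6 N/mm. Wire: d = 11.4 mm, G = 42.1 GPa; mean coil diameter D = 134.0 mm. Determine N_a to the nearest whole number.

N_a = Gd⁴/(8D³k) = (42.1×10³ × 11.4⁴)/(8 × 134.0³ × 2.6)
    = 7.11052e+08 / 5.0047e+07 = 14.21 → 14 coils

14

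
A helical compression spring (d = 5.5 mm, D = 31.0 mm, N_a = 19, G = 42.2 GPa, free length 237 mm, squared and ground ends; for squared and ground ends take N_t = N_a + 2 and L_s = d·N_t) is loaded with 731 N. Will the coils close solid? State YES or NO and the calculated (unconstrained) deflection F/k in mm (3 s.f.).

NO, δ = 85.7 mm

k = Gd⁴/(8D³N_a) = (42.2×10³)(5.5⁴)/(8·31.0³·19) = 8.5278 N/mm
N_t = 21; L_s = 5.5·21 = 115.5 mm; δ_solid = L₀ − L_s = 237 − 115.5 = 121.5 mm
δ = F/k = 731/8.5278 = 85.72 mm
δ < δ_solid → spring does not go solid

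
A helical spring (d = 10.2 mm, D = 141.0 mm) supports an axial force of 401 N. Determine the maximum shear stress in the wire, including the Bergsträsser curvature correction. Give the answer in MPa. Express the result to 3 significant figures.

149 MPa

Spring index C = D/d = 141.0/10.2 = 13.8235
K_B = (4C+2)/(4C−3) = 57.294/52.294 = 1.0956
τ₀ = 8FD/(πd³) = 8·401·141.0/(π·10.2³) = 452328/3333.9 = 135.68 MPa
τ_max = K·τ₀ = 1.0956 × 135.68 = 148.65 MPa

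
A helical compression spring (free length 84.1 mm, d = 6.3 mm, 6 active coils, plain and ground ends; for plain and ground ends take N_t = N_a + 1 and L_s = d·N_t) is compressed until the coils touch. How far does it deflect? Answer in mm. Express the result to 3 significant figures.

40.0 mm

N_t = 7; L_s = 6.3·7 = 44.1 mm
δ_solid = L₀ − L_s = 84.1 − 44.1 = 40 mm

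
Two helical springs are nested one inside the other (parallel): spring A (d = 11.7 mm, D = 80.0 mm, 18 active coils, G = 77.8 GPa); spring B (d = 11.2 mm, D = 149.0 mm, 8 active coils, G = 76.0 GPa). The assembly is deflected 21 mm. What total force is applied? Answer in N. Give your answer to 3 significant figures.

534 N

k_A = Gd⁴/(8D³N_a) = (77.8×10³)(11.7⁴)/(8·80.0³·18) = 19.774 N/mm
k_B = Gd⁴/(8D³N_a) = (76.0×10³)(11.2⁴)/(8·149.0³·8) = 5.6487 N/mm
Parallel: k_eq = 19.774 + 5.6487 = 25.422 N/mm
F = k_eq·δ = 25.422·21 = 533.87 N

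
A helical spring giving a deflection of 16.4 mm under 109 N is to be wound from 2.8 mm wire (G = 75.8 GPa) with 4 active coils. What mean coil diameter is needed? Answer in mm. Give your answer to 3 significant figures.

28.0 mm

Required rate k = F/δ = 109/16.4 = 6.6463 N/mm
D = (Gd⁴/(8N_a·k))^(1/3) = (75.8×10³·2.8⁴/(8·4·6.6463))^(1/3)
  = (21906.3)^(1/3) = 27.9805 mm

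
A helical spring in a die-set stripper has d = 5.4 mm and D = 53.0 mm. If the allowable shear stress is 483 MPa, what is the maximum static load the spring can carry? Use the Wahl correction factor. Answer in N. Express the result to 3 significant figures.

C = D/d = 53.0/5.4 = 9.8148
K_W = (4C−1)/(4C−4) + 0.615/C = 38.259/35.259 + 0.0627 = 1.1477
τ_max = K·8FD/(πd³) → F_max = τ_allow·πd³/(8DK)
F_max = 483·π·5.4³/(8·53.0·1.1477) = 2.3893e+05/486.64 = 490.98 N

491 N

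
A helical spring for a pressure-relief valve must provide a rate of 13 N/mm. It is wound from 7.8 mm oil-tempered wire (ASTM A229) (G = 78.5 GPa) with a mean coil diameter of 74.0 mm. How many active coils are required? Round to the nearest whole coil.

N_a = Gd⁴/(8D³k) = (78.5×10³ × 7.8⁴)/(8 × 74.0³ × 13)
    = 2.90568e+08 / 4.21433e+07 = 6.895 → 7 coils

7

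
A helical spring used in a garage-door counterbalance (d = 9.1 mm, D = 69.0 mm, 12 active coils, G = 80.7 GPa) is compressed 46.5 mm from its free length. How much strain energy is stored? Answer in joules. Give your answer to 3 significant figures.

19.0 J

k = Gd⁴/(8D³N_a) = (80.7×10³)(9.1⁴)/(8·69.0³·12) = 17.548 N/mm
U = ½kδ² = 0.5 × 17.548 × 46.5² = 18971 N·mm = 18.971 J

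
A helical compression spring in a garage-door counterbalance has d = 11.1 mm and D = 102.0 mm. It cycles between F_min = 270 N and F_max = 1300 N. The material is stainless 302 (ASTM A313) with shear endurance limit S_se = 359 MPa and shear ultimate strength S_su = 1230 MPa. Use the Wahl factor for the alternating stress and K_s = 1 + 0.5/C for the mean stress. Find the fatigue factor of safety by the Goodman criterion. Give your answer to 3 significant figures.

C = D/d = 102.0/11.1 = 9.1892; K_W = (4C−1)/(4C−4)+0.615/C = 1.1585; K_s = 1+0.5/C = 1.0544
F_a = (F_max−F_min)/2 = 515 N; F_m = (F_max+F_min)/2 = 785 N
τ_a = K_W·8F_aD/(πd³) = 1.1585 × 97.809 = 113.31 MPa
τ_m = K_s·8F_mD/(πd³) = 1.0544 × 149.09 = 157.2 MPa
Goodman: 1/n_f = τ_a/S_se + τ_m/S_su = 113.31/359 + 157.2/1230 = 0.31563 + 0.12780 = 0.44344
n_f = 1/0.44344 = 2.255

2.26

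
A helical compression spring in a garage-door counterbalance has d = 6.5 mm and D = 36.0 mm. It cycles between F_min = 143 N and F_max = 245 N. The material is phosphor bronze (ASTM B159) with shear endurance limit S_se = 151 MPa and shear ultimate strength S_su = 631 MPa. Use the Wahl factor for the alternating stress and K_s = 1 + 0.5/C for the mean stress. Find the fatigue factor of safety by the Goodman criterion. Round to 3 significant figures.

C = D/d = 36.0/6.5 = 5.5385; K_W = (4C−1)/(4C−4)+0.615/C = 1.2763; K_s = 1+0.5/C = 1.0903
F_a = (F_max−F_min)/2 = 51 N; F_m = (F_max+F_min)/2 = 194 N
τ_a = K_W·8F_aD/(πd³) = 1.2763 × 17.024 = 21.728 MPa
τ_m = K_s·8F_mD/(πd³) = 1.0903 × 64.76 = 70.606 MPa
Goodman: 1/n_f = τ_a/S_se + τ_m/S_su = 21.728/151 + 70.606/631 = 0.14390 + 0.11190 = 0.25579
n_f = 1/0.25579 = 3.909

3.91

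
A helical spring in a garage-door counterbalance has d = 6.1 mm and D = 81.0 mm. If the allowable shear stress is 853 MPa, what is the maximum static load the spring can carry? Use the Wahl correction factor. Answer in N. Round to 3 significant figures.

848 N

C = D/d = 81.0/6.1 = 13.2787
K_W = (4C−1)/(4C−4) + 0.615/C = 52.115/49.115 + 0.0463 = 1.1074
τ_max = K·8FD/(πd³) → F_max = τ_allow·πd³/(8DK)
F_max = 853·π·6.1³/(8·81.0·1.1074) = 6.0826e+05/717.59 = 847.64 N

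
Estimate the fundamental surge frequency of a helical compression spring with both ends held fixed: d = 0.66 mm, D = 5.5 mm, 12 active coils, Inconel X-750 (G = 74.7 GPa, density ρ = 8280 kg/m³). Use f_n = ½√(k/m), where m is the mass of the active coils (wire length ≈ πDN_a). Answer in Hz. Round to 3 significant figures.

k = Gd⁴/(8D³N_a) = (74.7×10³)(0.66⁴)/(8·5.5³·12) = 0.88744 N/mm = 887.44 N/m
Wire length L = πDN_a = π·5.5·12 = 207.35 mm
m = ρ·(πd²/4)·L = 8280 × 0.34212×10⁻⁶ m² × 0.20735 m = 0.00058736 kg
f_n = ½√(k/m) = 0.5·√(887.44/0.00058736) = 0.5·√(1.5109e+06) = 614.59 Hz

615 Hz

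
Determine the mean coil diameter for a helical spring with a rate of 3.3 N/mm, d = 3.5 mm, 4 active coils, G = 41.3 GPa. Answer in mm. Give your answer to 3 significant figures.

38.9 mm

D = (Gd⁴/(8N_a·k))^(1/3) = (41.3×10³·3.5⁴/(8·4·3.3))^(1/3)
  = (58689.2)^(1/3) = 38.8615 mm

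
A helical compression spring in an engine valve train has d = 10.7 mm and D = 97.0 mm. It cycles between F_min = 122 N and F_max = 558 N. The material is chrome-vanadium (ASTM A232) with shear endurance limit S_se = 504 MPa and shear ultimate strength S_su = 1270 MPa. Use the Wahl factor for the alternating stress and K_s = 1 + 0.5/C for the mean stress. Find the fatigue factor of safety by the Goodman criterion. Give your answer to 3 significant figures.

C = D/d = 97.0/10.7 = 9.0654; K_W = (4C−1)/(4C−4)+0.615/C = 1.1608; K_s = 1+0.5/C = 1.0552
F_a = (F_max−F_min)/2 = 218 N; F_m = (F_max+F_min)/2 = 340 N
τ_a = K_W·8F_aD/(πd³) = 1.1608 × 43.956 = 51.025 MPa
τ_m = K_s·8F_mD/(πd³) = 1.0552 × 68.555 = 72.336 MPa
Goodman: 1/n_f = τ_a/S_se + τ_m/S_su = 51.025/504 + 72.336/1270 = 0.10124 + 0.05696 = 0.1582
n_f = 1/0.1582 = 6.321

6.32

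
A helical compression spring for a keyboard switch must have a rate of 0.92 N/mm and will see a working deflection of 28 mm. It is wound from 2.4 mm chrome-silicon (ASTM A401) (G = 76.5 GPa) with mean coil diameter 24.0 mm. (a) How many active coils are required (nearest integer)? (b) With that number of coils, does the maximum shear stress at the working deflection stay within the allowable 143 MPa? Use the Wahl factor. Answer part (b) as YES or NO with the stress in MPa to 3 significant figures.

(a) 25 coils; (b) YES, τ_max = 130 MPa

N_a = Gd⁴/(8D³k) = (76.5×10³)(2.4⁴)/(8·24.0³·0.92) = 24.95 → N_a = 25
Actual rate k = Gd⁴/(8D³·25) = 0.918 N/mm
Working load F = kδ = 0.918·28 = 25.704 N
C = 24.0/2.4 = 10.0000; K_W = (4C−1)/(4C−4)+0.615/C = 1.1448
τ_max = K_W·8FD/(πd³) = 1.1448·113.64 = 130.1 MPa
τ_max ≤ 143 MPa → acceptable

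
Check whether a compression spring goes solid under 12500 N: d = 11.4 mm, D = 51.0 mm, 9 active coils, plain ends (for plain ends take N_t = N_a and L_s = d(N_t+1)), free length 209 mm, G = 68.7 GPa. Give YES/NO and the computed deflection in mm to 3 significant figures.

k = Gd⁴/(8D³N_a) = (68.7×10³)(11.4⁴)/(8·51.0³·9) = 121.49 N/mm
N_t = 9; L_s = 11.4·10 = 114 mm; δ_solid = L₀ − L_s = 209 − 114 = 95 mm
δ = F/k = 12500/121.49 = 102.89 mm
δ ≥ δ_solid → spring goes solid

YES, δ = 103 mm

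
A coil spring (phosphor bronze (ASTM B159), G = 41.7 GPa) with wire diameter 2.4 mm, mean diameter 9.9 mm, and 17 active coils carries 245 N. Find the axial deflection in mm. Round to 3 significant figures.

23.4 mm

k = Gd⁴/(8D³N_a) = (41.7×10³)(2.4⁴)/(8·9.9³·17) = 10.484 N/mm
δ = F/k = 245 / 10.484 = 23.368 mm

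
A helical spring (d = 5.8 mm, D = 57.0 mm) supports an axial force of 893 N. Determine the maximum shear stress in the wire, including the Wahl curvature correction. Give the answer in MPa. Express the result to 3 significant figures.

Spring index C = D/d = 57.0/5.8 = 9.8276
K_W = (4C−1)/(4C−4) + 0.615/C = 38.310/35.310 + 0.0626 = 1.1475
τ₀ = 8FD/(πd³) = 8·893·57.0/(π·5.8³) = 407208/612.96 = 664.33 MPa
τ_max = K·τ₀ = 1.1475 × 664.33 = 762.34 MPa

762 MPa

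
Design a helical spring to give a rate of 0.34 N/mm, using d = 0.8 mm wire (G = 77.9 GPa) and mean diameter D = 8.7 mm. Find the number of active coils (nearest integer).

18

N_a = Gd⁴/(8D³k) = (77.9×10³ × 0.8⁴)/(8 × 8.7³ × 0.34)
    = 31907.8 / 1791.13 = 17.81 → 18 coils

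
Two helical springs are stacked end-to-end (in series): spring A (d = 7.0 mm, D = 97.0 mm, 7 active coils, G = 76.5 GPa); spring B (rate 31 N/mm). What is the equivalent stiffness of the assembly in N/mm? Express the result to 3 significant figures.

k_A = Gd⁴/(8D³N_a) = (76.5×10³)(7.0⁴)/(8·97.0³·7) = 3.5938 N/mm
Series: 1/k_eq = 1/3.5938 + 1/31 = 0.31052; k_eq = 3.2204 N/mm

3.22 N/mm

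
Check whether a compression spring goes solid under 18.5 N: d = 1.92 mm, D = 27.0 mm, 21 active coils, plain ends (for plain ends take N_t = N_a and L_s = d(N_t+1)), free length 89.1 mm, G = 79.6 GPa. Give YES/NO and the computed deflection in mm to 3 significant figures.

k = Gd⁴/(8D³N_a) = (79.6×10³)(1.92⁴)/(8·27.0³·21) = 0.32713 N/mm
N_t = 21; L_s = 1.92·22 = 42.24 mm; δ_solid = L₀ − L_s = 89.1 − 42.24 = 46.86 mm
δ = F/k = 18.5/0.32713 = 56.553 mm
δ ≥ δ_solid → spring goes solid

YES, δ = 56.6 mm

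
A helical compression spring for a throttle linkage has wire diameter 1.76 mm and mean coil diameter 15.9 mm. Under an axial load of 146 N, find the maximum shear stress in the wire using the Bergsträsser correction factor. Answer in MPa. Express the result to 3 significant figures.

1250 MPa

Spring index C = D/d = 15.9/1.76 = 9.0341
K_B = (4C+2)/(4C−3) = 38.136/33.136 = 1.1509
τ₀ = 8FD/(πd³) = 8·146·15.9/(π·1.76³) = 18571.2/17.127 = 1084.3 MPa
τ_max = K·τ₀ = 1.1509 × 1084.3 = 1247.9 MPa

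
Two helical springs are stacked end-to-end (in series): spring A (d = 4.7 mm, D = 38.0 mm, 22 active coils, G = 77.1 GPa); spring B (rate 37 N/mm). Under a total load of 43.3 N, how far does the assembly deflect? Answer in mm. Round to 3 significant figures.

k_A = Gd⁴/(8D³N_a) = (77.1×10³)(4.7⁴)/(8·38.0³·22) = 3.8957 N/mm
Series: 1/k_eq = 1/3.8957 + 1/37 = 0.28372; k_eq = 3.5246 N/mm
δ = F/k_eq = 43.3/3.5246 = 12.285 mm

12.3 mm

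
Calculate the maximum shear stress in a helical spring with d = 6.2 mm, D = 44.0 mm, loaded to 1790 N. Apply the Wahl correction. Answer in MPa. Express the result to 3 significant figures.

1020 MPa

Spring index C = D/d = 44.0/6.2 = 7.0968
K_W = (4C−1)/(4C−4) + 0.615/C = 27.387/24.387 + 0.0867 = 1.2097
τ₀ = 8FD/(πd³) = 8·1790·44.0/(π·6.2³) = 630080/748.73 = 841.53 MPa
τ_max = K·τ₀ = 1.2097 × 841.53 = 1018 MPa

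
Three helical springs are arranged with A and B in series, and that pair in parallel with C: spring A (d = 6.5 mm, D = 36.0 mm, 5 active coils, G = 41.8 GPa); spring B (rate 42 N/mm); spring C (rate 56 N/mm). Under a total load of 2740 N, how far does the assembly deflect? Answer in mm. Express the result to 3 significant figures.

35.8 mm

k_A = Gd⁴/(8D³N_a) = (41.8×10³)(6.5⁴)/(8·36.0³·5) = 39.982 N/mm
Springs A,B series: k_AB = 1/(1/39.982+1/42) = 20.483 N/mm; parallel with C: k_eq = 20.483+56 = 76.483 N/mm
δ = F/k_eq = 2740/76.483 = 35.825 mm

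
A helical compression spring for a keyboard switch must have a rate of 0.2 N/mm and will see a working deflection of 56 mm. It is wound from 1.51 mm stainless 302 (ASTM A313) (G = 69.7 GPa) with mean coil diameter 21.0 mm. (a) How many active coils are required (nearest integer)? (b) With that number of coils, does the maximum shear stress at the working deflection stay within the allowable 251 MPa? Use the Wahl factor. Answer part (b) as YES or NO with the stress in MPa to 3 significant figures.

(a) 24 coils; (b) YES, τ_max = 195 MPa

N_a = Gd⁴/(8D³k) = (69.7×10³)(1.51⁴)/(8·21.0³·0.2) = 24.45 → N_a = 24
Actual rate k = Gd⁴/(8D³·24) = 0.20379 N/mm
Working load F = kδ = 0.20379·56 = 11.412 N
C = 21.0/1.51 = 13.9073; K_W = (4C−1)/(4C−4)+0.615/C = 1.1023
τ_max = K_W·8FD/(πd³) = 1.1023·177.25 = 195.39 MPa
τ_max ≤ 251 MPa → acceptable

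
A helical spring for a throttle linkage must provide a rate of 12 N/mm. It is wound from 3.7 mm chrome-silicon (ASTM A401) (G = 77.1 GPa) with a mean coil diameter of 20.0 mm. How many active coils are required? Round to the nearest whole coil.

19

N_a = Gd⁴/(8D³k) = (77.1×10³ × 3.7⁴)/(8 × 20.0³ × 12)
    = 1.44498e+07 / 768000 = 18.81 → 19 coils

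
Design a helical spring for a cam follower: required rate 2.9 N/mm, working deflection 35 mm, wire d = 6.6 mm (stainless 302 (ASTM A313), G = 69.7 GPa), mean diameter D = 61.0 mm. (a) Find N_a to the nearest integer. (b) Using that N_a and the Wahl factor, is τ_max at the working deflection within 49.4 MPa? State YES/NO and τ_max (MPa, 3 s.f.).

(a) 25 coils; (b) NO, τ_max = 63.8 MPa

N_a = Gd⁴/(8D³k) = (69.7×10³)(6.6⁴)/(8·61.0³·2.9) = 25.11 → N_a = 25
Actual rate k = Gd⁴/(8D³·25) = 2.9133 N/mm
Working load F = kδ = 2.9133·35 = 101.97 N
C = 61.0/6.6 = 9.2424; K_W = (4C−1)/(4C−4)+0.615/C = 1.1575
τ_max = K_W·8FD/(πd³) = 1.1575·55.093 = 63.772 MPa
τ_max > 49.4 MPa → exceeds allowable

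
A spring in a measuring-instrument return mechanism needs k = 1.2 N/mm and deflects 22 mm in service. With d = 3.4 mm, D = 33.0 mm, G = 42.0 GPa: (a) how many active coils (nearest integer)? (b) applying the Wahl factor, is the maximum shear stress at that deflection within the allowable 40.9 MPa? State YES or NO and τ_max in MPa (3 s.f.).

(a) 16 coils; (b) NO, τ_max = 66.0 MPa

N_a = Gd⁴/(8D³k) = (42.0×10³)(3.4⁴)/(8·33.0³·1.2) = 16.27 → N_a = 16
Actual rate k = Gd⁴/(8D³·16) = 1.2201 N/mm
Working load F = kδ = 1.2201·22 = 26.843 N
C = 33.0/3.4 = 9.7059; K_W = (4C−1)/(4C−4)+0.615/C = 1.1495
τ_max = K_W·8FD/(πd³) = 1.1495·57.392 = 65.973 MPa
τ_max > 40.9 MPa → exceeds allowable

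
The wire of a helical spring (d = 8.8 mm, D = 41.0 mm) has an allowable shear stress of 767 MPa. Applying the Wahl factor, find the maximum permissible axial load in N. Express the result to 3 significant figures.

3740 N

C = D/d = 41.0/8.8 = 4.6591
K_W = (4C−1)/(4C−4) + 0.615/C = 17.636/14.636 + 0.1320 = 1.3370
τ_max = K·8FD/(πd³) → F_max = τ_allow·πd³/(8DK)
F_max = 767·π·8.8³/(8·41.0·1.3370) = 1.6421e+06/438.53 = 3744.5 N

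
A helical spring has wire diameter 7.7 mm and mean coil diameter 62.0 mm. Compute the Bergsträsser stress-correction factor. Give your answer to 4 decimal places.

1.1712

C = D/d = 62.0/7.7 = 8.0519
K_B = (4C+2)/(4C−3) = 34.208/29.208 = 1.1712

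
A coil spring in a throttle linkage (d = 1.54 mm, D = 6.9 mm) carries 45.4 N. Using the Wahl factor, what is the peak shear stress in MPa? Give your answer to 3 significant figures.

295 MPa

Spring index C = D/d = 6.9/1.54 = 4.4805
K_W = (4C−1)/(4C−4) + 0.615/C = 16.922/13.922 + 0.1373 = 1.3527
τ₀ = 8FD/(πd³) = 8·45.4·6.9/(π·1.54³) = 2506.08/11.474 = 218.42 MPa
τ_max = K·τ₀ = 1.3527 × 218.42 = 295.46 MPa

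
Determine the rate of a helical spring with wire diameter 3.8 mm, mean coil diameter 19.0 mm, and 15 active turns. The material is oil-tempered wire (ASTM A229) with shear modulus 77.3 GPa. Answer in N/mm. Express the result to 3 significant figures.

k = Gd⁴/(8D³N_a) = (77.3×10³ × 3.8⁴) / (8 × 19.0³ × 15)
  = 1.61181e+07 / 823080 = 19.583 N/mm

19.6 N/mm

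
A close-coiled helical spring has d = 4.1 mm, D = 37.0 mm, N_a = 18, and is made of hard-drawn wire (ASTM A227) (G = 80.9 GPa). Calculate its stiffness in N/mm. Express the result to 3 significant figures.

k = Gd⁴/(8D³N_a) = (80.9×10³ × 4.1⁴) / (8 × 37.0³ × 18)
  = 2.28604e+07 / 7.29403e+06 = 3.1341 N/mm

3.13 N/mm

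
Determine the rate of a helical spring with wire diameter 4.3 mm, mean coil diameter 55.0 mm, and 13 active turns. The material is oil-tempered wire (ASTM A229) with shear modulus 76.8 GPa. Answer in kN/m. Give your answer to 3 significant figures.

k = Gd⁴/(8D³N_a) = (76.8×10³ × 4.3⁴) / (8 × 55.0³ × 13)
  = 2.62564e+07 / 1.7303e+07 = 1.5174 N/mm

1.52 kN/m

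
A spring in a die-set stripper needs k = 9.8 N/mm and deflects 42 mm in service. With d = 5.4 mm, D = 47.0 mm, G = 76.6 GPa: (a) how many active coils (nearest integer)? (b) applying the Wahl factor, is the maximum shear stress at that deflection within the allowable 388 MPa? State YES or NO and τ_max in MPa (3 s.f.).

N_a = Gd⁴/(8D³k) = (76.6×10³)(5.4⁴)/(8·47.0³·9.8) = 8.002 → N_a = 8
Actual rate k = Gd⁴/(8D³·8) = 9.8024 N/mm
Working load F = kδ = 9.8024·42 = 411.7 N
C = 47.0/5.4 = 8.7037; K_W = (4C−1)/(4C−4)+0.615/C = 1.1680
τ_max = K_W·8FD/(πd³) = 1.1680·312.92 = 365.5 MPa
τ_max ≤ 388 MPa → acceptable

(a) 8 coils; (b) YES, τ_max = 365 MPa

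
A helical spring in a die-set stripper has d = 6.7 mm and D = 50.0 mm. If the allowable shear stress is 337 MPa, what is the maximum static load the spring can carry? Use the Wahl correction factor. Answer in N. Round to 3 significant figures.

C = D/d = 50.0/6.7 = 7.4627
K_W = (4C−1)/(4C−4) + 0.615/C = 28.851/25.851 + 0.0824 = 1.1985
τ_max = K·8FD/(πd³) → F_max = τ_allow·πd³/(8DK)
F_max = 337·π·6.7³/(8·50.0·1.1985) = 3.1842e+05/479.38 = 664.23 N

664 N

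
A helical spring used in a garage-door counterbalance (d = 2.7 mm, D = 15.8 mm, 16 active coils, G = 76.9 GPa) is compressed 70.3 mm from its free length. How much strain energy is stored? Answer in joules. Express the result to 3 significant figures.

k = Gd⁴/(8D³N_a) = (76.9×10³)(2.7⁴)/(8·15.8³·16) = 8.0947 N/mm
U = ½kδ² = 0.5 × 8.0947 × 70.3² = 20002 N·mm = 20.002 J

20.0 J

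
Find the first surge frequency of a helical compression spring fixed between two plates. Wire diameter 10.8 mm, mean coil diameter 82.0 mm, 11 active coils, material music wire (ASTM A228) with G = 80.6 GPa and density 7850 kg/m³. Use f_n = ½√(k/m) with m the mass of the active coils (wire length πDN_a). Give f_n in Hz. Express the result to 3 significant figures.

52.7 Hz

k = Gd⁴/(8D³N_a) = (80.6×10³)(10.8⁴)/(8·82.0³·11) = 22.6 N/mm = 22600 N/m
Wire length L = πDN_a = π·82.0·11 = 2833.7 mm
m = ρ·(πd²/4)·L = 7850 × 91.609×10⁻⁶ m² × 2.8337 m = 2.0378 kg
f_n = ½√(k/m) = 0.5·√(22600/2.0378) = 0.5·√(11090) = 52.655 Hz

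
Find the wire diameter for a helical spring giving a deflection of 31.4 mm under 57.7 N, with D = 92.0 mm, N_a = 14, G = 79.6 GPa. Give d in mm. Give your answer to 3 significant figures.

Required rate k = F/δ = 57.7/31.4 = 1.8376 N/mm
d = (8D³N_a·k / G)^(1/4) = (8·92.0³·14·1.8376 / (79.6×10³))^0.25
  = (2013.3)^0.25 = 6.6985 mm

6.70 mm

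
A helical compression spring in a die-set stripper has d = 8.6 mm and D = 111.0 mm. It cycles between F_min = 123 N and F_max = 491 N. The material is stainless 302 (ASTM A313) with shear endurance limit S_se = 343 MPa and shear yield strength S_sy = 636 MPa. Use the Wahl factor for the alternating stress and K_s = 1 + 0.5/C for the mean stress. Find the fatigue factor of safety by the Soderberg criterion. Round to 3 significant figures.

C = D/d = 111.0/8.6 = 12.9070; K_W = (4C−1)/(4C−4)+0.615/C = 1.1106; K_s = 1+0.5/C = 1.0387
F_a = (F_max−F_min)/2 = 184 N; F_m = (F_max+F_min)/2 = 307 N
τ_a = K_W·8F_aD/(πd³) = 1.1106 × 81.768 = 90.815 MPa
τ_m = K_s·8F_mD/(πd³) = 1.0387 × 136.43 = 141.71 MPa
Soderberg: 1/n_f = τ_a/S_se + τ_m/S_sy = 90.815/343 + 141.71/636 = 0.26477 + 0.22282 = 0.48759
n_f = 1/0.48759 = 2.051

2.05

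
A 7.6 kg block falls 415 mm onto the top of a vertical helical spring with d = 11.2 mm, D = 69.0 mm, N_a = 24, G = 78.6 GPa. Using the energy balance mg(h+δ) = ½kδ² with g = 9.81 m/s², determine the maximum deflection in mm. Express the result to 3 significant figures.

k = Gd⁴/(8D³N_a) = (78.6×10³)(11.2⁴)/(8·69.0³·24) = 19.609 N/mm
W = mg = 7.6 × 9.81 = 74.556 N
½kδ² − Wδ − Wh = 0 → δ = (W + √(W² + 2kWh))/k
δ = (74.556 + √(5558.6 + 1.21341e+06))/19.609 = (74.556 + 1104.1)/19.609 = 60.108 mm

60.1 mm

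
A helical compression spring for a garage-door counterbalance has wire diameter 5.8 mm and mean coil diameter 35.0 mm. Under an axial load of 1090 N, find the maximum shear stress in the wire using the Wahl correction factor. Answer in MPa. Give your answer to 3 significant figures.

Spring index C = D/d = 35.0/5.8 = 6.0345
K_W = (4C−1)/(4C−4) + 0.615/C = 23.138/20.138 + 0.1019 = 1.2509
τ₀ = 8FD/(πd³) = 8·1090·35.0/(π·5.8³) = 305200/612.96 = 497.91 MPa
τ_max = K·τ₀ = 1.2509 × 497.91 = 622.83 MPa

623 MPa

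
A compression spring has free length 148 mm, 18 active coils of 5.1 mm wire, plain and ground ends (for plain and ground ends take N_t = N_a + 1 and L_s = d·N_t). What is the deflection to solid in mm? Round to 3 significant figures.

51.1 mm

N_t = 19; L_s = 5.1·19 = 96.9 mm
δ_solid = L₀ − L_s = 148 − 96.9 = 51.1 mm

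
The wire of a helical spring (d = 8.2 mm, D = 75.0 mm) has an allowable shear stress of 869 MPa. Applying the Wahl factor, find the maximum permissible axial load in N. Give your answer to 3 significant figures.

2160 N

C = D/d = 75.0/8.2 = 9.1463
K_W = (4C−1)/(4C−4) + 0.615/C = 35.585/32.585 + 0.0672 = 1.1593
τ_max = K·8FD/(πd³) → F_max = τ_allow·πd³/(8DK)
F_max = 869·π·8.2³/(8·75.0·1.1593) = 1.5053e+06/695.58 = 2164 N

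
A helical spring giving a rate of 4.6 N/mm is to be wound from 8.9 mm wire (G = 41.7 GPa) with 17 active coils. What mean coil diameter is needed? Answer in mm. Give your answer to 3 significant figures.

D = (Gd⁴/(8N_a·k))^(1/3) = (41.7×10³·8.9⁴/(8·17·4.6))^(1/3)
  = (418215)^(1/3) = 74.7825 mm

74.8 mm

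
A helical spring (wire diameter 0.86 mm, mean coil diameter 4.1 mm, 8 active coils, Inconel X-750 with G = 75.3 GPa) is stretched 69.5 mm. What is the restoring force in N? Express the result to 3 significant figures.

649 N

k = Gd⁴/(8D³N_a) = (75.3×10³)(0.86⁴)/(8·4.1³·8) = 9.3381 N/mm
F = k·δ = 9.3381 × 69.5 = 649 N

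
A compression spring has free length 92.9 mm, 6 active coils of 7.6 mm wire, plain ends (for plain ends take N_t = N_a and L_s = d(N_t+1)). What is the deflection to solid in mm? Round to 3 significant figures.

39.7 mm

N_t = 6; L_s = 7.6·7 = 53.2 mm
δ_solid = L₀ − L_s = 92.9 − 53.2 = 39.7 mm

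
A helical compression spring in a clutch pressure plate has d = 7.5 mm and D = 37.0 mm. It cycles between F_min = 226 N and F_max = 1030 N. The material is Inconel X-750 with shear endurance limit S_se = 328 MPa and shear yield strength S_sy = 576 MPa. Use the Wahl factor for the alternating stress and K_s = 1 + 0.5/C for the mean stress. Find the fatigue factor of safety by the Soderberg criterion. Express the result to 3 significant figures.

C = D/d = 37.0/7.5 = 4.9333; K_W = (4C−1)/(4C−4)+0.615/C = 1.3153; K_s = 1+0.5/C = 1.1014
F_a = (F_max−F_min)/2 = 402 N; F_m = (F_max+F_min)/2 = 628 N
τ_a = K_W·8F_aD/(πd³) = 1.3153 × 89.781 = 118.09 MPa
τ_m = K_s·8F_mD/(πd³) = 1.1014 × 140.25 = 154.47 MPa
Soderberg: 1/n_f = τ_a/S_se + τ_m/S_sy = 118.09/328 + 154.47/576 = 0.36004 + 0.26818 = 0.62821
n_f = 1/0.62821 = 1.592

1.59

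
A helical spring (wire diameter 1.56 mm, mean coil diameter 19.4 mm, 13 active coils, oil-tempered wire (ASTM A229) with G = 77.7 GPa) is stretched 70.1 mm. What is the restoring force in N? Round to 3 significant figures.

42.5 N

k = Gd⁴/(8D³N_a) = (77.7×10³)(1.56⁴)/(8·19.4³·13) = 0.60601 N/mm
F = k·δ = 0.60601 × 70.1 = 42.481 N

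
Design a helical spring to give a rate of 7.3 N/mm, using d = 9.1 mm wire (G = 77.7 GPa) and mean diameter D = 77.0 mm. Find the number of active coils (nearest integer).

20

N_a = Gd⁴/(8D³k) = (77.7×10³ × 9.1⁴)/(8 × 77.0³ × 7.3)
    = 5.32827e+08 / 2.66615e+07 = 19.98 → 20 coils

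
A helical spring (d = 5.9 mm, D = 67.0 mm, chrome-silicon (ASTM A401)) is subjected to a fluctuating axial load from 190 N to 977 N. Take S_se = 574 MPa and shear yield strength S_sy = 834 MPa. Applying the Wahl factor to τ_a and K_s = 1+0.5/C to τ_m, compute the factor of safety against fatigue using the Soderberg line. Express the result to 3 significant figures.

C = D/d = 67.0/5.9 = 11.3559; K_W = (4C−1)/(4C−4)+0.615/C = 1.1266; K_s = 1+0.5/C = 1.0440
F_a = (F_max−F_min)/2 = 393.5 N; F_m = (F_max+F_min)/2 = 583.5 N
τ_a = K_W·8F_aD/(πd³) = 1.1266 × 326.89 = 368.27 MPa
τ_m = K_s·8F_mD/(πd³) = 1.0440 × 484.73 = 506.07 MPa
Soderberg: 1/n_f = τ_a/S_se + τ_m/S_sy = 368.27/574 + 506.07/834 = 0.64158 + 0.60680 = 1.2484
n_f = 1/1.2484 = 0.801

0.801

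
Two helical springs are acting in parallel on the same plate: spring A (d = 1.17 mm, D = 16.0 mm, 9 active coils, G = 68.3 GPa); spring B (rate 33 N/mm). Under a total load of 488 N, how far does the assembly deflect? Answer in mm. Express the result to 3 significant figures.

14.6 mm

k_A = Gd⁴/(8D³N_a) = (68.3×10³)(1.17⁴)/(8·16.0³·9) = 0.43398 N/mm
Parallel: k_eq = 0.43398 + 33 = 33.434 N/mm
δ = F/k_eq = 488/33.434 = 14.596 mm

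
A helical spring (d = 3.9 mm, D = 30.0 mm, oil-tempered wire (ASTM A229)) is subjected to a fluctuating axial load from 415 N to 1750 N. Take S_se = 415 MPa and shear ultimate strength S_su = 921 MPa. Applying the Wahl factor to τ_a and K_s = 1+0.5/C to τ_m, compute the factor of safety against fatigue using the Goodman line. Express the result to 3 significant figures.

0.245

C = D/d = 30.0/3.9 = 7.6923; K_W = (4C−1)/(4C−4)+0.615/C = 1.1920; K_s = 1+0.5/C = 1.0650
F_a = (F_max−F_min)/2 = 667.5 N; F_m = (F_max+F_min)/2 = 1082.5 N
τ_a = K_W·8F_aD/(πd³) = 1.1920 × 859.64 = 1024.7 MPa
τ_m = K_s·8F_mD/(πd³) = 1.0650 × 1394.1 = 1484.7 MPa
Goodman: 1/n_f = τ_a/S_se + τ_m/S_su = 1024.7/415 + 1484.7/921 = 2.46919 + 1.61208 = 4.0813
n_f = 1/4.0813 = 0.245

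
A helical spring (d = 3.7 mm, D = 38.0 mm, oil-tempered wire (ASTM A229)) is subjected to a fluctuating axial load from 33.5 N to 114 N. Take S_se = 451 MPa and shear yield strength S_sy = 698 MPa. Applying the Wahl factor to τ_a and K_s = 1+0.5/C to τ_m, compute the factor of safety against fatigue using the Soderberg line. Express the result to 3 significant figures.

C = D/d = 38.0/3.7 = 10.2703; K_W = (4C−1)/(4C−4)+0.615/C = 1.1408; K_s = 1+0.5/C = 1.0487
F_a = (F_max−F_min)/2 = 40.25 N; F_m = (F_max+F_min)/2 = 73.75 N
τ_a = K_W·8F_aD/(πd³) = 1.1408 × 76.893 = 87.718 MPa
τ_m = K_s·8F_mD/(πd³) = 1.0487 × 140.89 = 147.75 MPa
Soderberg: 1/n_f = τ_a/S_se + τ_m/S_sy = 87.718/451 + 147.75/698 = 0.19450 + 0.21168 = 0.40617
n_f = 1/0.40617 = 2.462

2.46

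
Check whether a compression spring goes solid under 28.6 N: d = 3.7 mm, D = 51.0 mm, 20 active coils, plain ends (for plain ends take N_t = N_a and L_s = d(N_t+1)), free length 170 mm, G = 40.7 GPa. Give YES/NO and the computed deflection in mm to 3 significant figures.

NO, δ = 79.6 mm

k = Gd⁴/(8D³N_a) = (40.7×10³)(3.7⁴)/(8·51.0³·20) = 0.35939 N/mm
N_t = 20; L_s = 3.7·21 = 77.7 mm; δ_solid = L₀ − L_s = 170 − 77.7 = 92.3 mm
δ = F/k = 28.6/0.35939 = 79.578 mm
δ < δ_solid → spring does not go solid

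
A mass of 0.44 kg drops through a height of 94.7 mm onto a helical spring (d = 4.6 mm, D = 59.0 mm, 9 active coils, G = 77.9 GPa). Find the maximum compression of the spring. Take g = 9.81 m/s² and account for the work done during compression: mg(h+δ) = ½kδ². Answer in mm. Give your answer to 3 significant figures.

20.5 mm

k = Gd⁴/(8D³N_a) = (77.9×10³)(4.6⁴)/(8·59.0³·9) = 2.3587 N/mm
W = mg = 0.44 × 9.81 = 4.3164 N
½kδ² − Wδ − Wh = 0 → δ = (W + √(W² + 2kWh))/k
δ = (4.3164 + √(18.631 + 1928.33))/2.3587 = (4.3164 + 44.124)/2.3587 = 20.537 mm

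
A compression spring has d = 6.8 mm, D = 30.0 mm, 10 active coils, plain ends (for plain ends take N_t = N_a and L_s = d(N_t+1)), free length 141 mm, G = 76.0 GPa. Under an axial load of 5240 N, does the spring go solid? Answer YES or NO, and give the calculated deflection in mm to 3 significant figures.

k = Gd⁴/(8D³N_a) = (76.0×10³)(6.8⁴)/(8·30.0³·10) = 75.231 N/mm
N_t = 10; L_s = 6.8·11 = 74.8 mm; δ_solid = L₀ − L_s = 141 − 74.8 = 66.2 mm
δ = F/k = 5240/75.231 = 69.652 mm
δ ≥ δ_solid → spring goes solid

YES, δ = 69.7 mm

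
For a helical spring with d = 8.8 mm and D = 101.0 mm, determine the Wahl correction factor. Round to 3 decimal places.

1.125

C = D/d = 101.0/8.8 = 11.4773
K_W = (4C−1)/(4C−4) + 0.615/C = 44.909/41.909 + 0.0536 = 1.1252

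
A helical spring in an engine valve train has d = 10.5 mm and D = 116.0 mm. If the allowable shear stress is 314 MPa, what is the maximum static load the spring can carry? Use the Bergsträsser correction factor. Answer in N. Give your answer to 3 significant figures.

C = D/d = 116.0/10.5 = 11.0476
K_B = (4C+2)/(4C−3) = 46.190/41.190 = 1.1214
τ_max = K·8FD/(πd³) → F_max = τ_allow·πd³/(8DK)
F_max = 314·π·10.5³/(8·116.0·1.1214) = 1.142e+06/1040.6 = 1097.3 N

1100 N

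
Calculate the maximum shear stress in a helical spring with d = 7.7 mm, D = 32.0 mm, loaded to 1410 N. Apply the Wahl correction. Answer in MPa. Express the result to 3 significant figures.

Spring index C = D/d = 32.0/7.7 = 4.1558
K_W = (4C−1)/(4C−4) + 0.615/C = 15.623/12.623 + 0.1480 = 1.3856
τ₀ = 8FD/(πd³) = 8·1410·32.0/(π·7.7³) = 360960/1434.2 = 251.67 MPa
τ_max = K·τ₀ = 1.3856 × 251.67 = 348.73 MPa

349 MPa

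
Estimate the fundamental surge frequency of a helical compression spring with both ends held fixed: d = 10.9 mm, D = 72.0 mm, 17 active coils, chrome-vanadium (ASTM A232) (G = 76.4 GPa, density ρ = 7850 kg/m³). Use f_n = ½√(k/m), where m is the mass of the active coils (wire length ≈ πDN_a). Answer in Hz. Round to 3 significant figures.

43.4 Hz

k = Gd⁴/(8D³N_a) = (76.4×10³)(10.9⁴)/(8·72.0³·17) = 21.245 N/mm = 21245 N/m
Wire length L = πDN_a = π·72.0·17 = 3845.3 mm
m = ρ·(πd²/4)·L = 7850 × 93.313×10⁻⁶ m² × 3.8453 m = 2.8167 kg
f_n = ½√(k/m) = 0.5·√(21245/2.8167) = 0.5·√(7542.6) = 43.424 Hz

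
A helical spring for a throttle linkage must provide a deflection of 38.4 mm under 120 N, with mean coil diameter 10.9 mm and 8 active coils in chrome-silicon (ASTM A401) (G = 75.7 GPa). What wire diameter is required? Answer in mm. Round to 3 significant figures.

Required rate k = F/δ = 120/38.4 = 3.125 N/mm
d = (8D³N_a·k / G)^(1/4) = (8·10.9³·8·3.125 / (75.7×10³))^0.25
  = (3.4215)^0.25 = 1.3600 mm

1.36 mm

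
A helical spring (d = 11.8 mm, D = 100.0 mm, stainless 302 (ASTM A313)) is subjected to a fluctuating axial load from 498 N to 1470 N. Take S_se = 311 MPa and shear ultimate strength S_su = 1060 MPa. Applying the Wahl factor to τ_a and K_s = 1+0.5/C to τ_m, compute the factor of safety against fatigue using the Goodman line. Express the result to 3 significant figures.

2.29

C = D/d = 100.0/11.8 = 8.4746; K_W = (4C−1)/(4C−4)+0.615/C = 1.1729; K_s = 1+0.5/C = 1.0590
F_a = (F_max−F_min)/2 = 486 N; F_m = (F_max+F_min)/2 = 984 N
τ_a = K_W·8F_aD/(πd³) = 1.1729 × 75.323 = 88.348 MPa
τ_m = K_s·8F_mD/(πd³) = 1.0590 × 152.51 = 161.5 MPa
Goodman: 1/n_f = τ_a/S_se + τ_m/S_su = 88.348/311 + 161.5/1060 = 0.28408 + 0.15236 = 0.43644
n_f = 1/0.43644 = 2.291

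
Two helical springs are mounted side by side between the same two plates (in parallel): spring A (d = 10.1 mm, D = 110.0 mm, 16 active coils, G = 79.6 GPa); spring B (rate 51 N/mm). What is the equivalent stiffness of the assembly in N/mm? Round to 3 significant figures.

55.9 N/mm

k_A = Gd⁴/(8D³N_a) = (79.6×10³)(10.1⁴)/(8·110.0³·16) = 4.862 N/mm
Parallel: k_eq = 4.862 + 51 = 55.862 N/mm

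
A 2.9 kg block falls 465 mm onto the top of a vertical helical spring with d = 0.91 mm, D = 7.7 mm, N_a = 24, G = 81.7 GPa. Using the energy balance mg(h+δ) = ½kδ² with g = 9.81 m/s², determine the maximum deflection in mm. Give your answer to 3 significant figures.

k = Gd⁴/(8D³N_a) = (81.7×10³)(0.91⁴)/(8·7.7³·24) = 0.63917 N/mm
W = mg = 2.9 × 9.81 = 28.449 N
½kδ² − Wδ − Wh = 0 → δ = (W + √(W² + 2kWh))/k
δ = (28.449 + √(809.35 + 16910.8))/0.63917 = (28.449 + 133.12)/0.63917 = 252.78 mm

253 mm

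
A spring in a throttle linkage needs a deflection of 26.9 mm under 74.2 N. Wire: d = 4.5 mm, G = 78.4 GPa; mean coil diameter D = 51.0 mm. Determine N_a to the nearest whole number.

11

Required rate k = F/δ = 74.2/26.9 = 2.7584 N/mm
N_a = Gd⁴/(8D³k) = (78.4×10³ × 4.5⁴)/(8 × 51.0³ × 2.7584)
    = 3.21489e+07 / 2.9272e+06 = 10.98 → 11 coils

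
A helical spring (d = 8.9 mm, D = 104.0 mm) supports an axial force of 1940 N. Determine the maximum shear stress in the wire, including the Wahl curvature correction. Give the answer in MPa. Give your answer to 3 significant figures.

818 MPa

Spring index C = D/d = 104.0/8.9 = 11.6854
K_W = (4C−1)/(4C−4) + 0.615/C = 45.742/42.742 + 0.0526 = 1.1228
τ₀ = 8FD/(πd³) = 8·1940·104.0/(π·8.9³) = 1.61408e+06/2214.7 = 728.79 MPa
τ_max = K·τ₀ = 1.1228 × 728.79 = 818.3 MPa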